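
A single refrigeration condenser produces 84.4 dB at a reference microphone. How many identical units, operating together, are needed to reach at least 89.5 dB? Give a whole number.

4

Need L₁ + 10·log₁₀ N ≥ 89.5, i.e. log₁₀ N ≥ 0.51.
N ≥ 10^(5.1/10) = 3.236, so N = 4.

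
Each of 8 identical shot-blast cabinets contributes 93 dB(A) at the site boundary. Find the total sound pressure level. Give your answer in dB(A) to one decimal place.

102.0 dB(A)

L_total = L₁ + 10·log₁₀ N for N identical incoherent sources.
L_total = 93 + 10·log₁₀(8) = 93 + 9.031 = 102.03 dB(A).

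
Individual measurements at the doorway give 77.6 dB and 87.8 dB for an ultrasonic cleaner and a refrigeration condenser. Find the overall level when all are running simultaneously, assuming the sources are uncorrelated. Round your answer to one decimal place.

88.2 dB

Incoherent sources combine by intensity addition: L_total = 10·log₁₀(Σ 10^(L_i/10)).
Σ 10^(L/10) = 10^(77.6/10) + 10^(87.8/10) = 6.601e+08.
L_total = 10·log₁₀(6.601e+08) = 88.20 dB.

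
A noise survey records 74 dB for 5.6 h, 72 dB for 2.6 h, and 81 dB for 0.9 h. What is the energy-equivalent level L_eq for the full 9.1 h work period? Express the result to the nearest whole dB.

L_eq = 10·log₁₀[(1/T)·Σ tᵢ·10^(Lᵢ/10)] with T = 9.1 h.
Σ tᵢ·10^(Lᵢ/10) = 5.6·10^(74/10) + 2.6·10^(72/10) + 0.9·10^(81/10) = 2.952e+08.
L_eq = 10·log₁₀(2.952e+08/9.1) = 75.11 dB.

75 dB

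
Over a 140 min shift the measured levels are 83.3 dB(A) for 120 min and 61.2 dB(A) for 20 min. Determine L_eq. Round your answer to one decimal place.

82.6 dB(A)

Weight each interval's intensity by its duration and average over T = 140 min:
Σ tᵢ·10^(Lᵢ/10) = 120·10^(83.3/10) + 20·10^(61.2/10) = 2.568e+10.
L_eq = 10·log₁₀(2.568e+10/140) = 82.63 dB(A).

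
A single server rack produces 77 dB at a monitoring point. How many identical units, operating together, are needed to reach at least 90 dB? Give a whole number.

The shortfall is 90 − 77 = 13.0 dB, and N units add 10·log₁₀ N, so need 10·log₁₀ N ≥ 13.0.
N ≥ 10^(13.0/10) = 19.953, so N = 20.

20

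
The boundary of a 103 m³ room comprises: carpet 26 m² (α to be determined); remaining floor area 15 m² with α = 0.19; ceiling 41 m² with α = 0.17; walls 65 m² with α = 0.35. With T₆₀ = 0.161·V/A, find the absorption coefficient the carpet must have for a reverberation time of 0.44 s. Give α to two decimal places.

A = 0.161·V/T₆₀ = 0.161·103/0.44 = 37.69 m² sabins.
Absorption from the other surfaces = 15·0.19 + 41·0.17 + 65·0.35 = 32.57 m², so the carpet must supply 5.12 m² over 26 m².
α = 5.12/26 = 0.197.

0.20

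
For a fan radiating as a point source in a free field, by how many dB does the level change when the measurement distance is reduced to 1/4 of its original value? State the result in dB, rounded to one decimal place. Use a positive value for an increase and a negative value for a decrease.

+12.0 dB

With spherical spreading the level changes by −20·log₁₀(r₂/r₁).
ΔL = −20·log₁₀(0.25) = +12.04 dB.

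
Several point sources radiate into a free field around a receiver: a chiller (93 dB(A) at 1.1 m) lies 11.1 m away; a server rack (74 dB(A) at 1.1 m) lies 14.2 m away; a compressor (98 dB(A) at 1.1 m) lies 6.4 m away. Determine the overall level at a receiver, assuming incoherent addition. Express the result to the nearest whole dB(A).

83 dB(A)

Apply inverse-square spreading to bring every level to the receiver, then sum 10^(L/10).
chiller: 93 − 20·log₁₀(11.1/1.1) = 93 − 20.08 = 72.92 dB(A).
server rack: 74 − 20·log₁₀(14.2/1.1) = 74 − 22.22 = 51.78 dB(A).
compressor: 98 − 20·log₁₀(6.4/1.1) = 98 − 15.30 = 82.70 dB(A).
Σ 10^(L/10) = 2.061e+08 → L_total = 10·log₁₀(2.061e+08) = 83.14 dB(A).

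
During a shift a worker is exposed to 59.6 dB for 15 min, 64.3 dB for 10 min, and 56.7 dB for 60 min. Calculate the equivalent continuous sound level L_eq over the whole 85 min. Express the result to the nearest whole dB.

59 dB

L_eq = 10·log₁₀[(1/T)·Σ tᵢ·10^(Lᵢ/10)] with T = 85 min.
Σ tᵢ·10^(Lᵢ/10) = 15·10^(59.6/10) + 10·10^(64.3/10) + 60·10^(56.7/10) = 6.866e+07.
L_eq = 10·log₁₀(6.866e+07/85) = 59.07 dB.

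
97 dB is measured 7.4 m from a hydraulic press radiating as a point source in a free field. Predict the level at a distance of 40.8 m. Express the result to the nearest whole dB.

82 dB

Point-source attenuation: ΔL = 20·log₁₀(r₂/r₁) = 20·log₁₀(40.8/7.4) = 14.829 dB.
L₂ = 97 − 20·log₁₀(40.8/7.4) = 97 − 14.829 = 82.17 dB.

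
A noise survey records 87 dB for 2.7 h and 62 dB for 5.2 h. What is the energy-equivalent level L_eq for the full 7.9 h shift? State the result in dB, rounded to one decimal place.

82.4 dB

Weight each interval's intensity by its duration and average over T = 7.9 h:
Σ tᵢ·10^(Lᵢ/10) = 2.7·10^(87/10) + 5.2·10^(62/10) = 1.361e+09.
L_eq = 10·log₁₀(1.361e+09/7.9) = 82.36 dB.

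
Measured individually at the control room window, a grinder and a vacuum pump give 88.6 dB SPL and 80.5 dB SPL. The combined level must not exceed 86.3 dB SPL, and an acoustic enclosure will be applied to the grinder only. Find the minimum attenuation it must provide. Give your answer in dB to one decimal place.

Everything except the grinder sums to 10^(80.5/10) = 1.122e+08 in linear terms, 80.50 dB SPL.
The limit corresponds to 10^(86.3/10) = 4.266e+08; subtracting the fixed part leaves 3.144e+08 for the grinder, i.e. 84.97 dB SPL.
So the grinder must be reduced from 88.6 to 84.97 dB SPL: IL = 3.63 dB.

3.6 dB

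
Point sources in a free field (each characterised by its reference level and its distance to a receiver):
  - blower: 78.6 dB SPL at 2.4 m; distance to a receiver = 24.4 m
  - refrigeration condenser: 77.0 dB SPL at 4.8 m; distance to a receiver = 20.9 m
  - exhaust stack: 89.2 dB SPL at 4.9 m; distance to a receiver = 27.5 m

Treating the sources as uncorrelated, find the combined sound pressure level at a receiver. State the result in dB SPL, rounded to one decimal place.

74.7 dB SPL

First find each source's level at the receiver (point-source: −20·log₁₀(r/r_ref)), then combine on an intensity basis.
blower: 78.6 − 20·log₁₀(24.4/2.4) = 78.6 − 20.14 = 58.46 dB SPL.
refrigeration condenser: 77.0 − 20·log₁₀(20.9/4.8) = 77.0 − 12.78 = 64.22 dB SPL.
exhaust stack: 89.2 − 20·log₁₀(27.5/4.9) = 89.2 − 14.98 = 74.22 dB SPL.
Σ 10^(L/10) = 2.975e+07 → L_total = 10·log₁₀(2.975e+07) = 74.74 dB SPL.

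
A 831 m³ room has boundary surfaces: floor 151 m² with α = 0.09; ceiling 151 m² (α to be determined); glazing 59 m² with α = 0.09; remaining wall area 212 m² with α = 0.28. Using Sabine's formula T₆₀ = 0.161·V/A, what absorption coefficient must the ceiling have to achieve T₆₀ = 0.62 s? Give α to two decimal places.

0.91

Required total absorption A = 0.161·831/0.62 = 215.79 m².
Absorption from the other surfaces = 151·0.09 + 59·0.09 + 212·0.28 = 78.26 m², so the ceiling must supply 137.53 m² over 151 m².
α = 137.53/151 = 0.911.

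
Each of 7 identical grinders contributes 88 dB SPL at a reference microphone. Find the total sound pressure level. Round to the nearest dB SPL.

L_total = L₁ + 10·log₁₀ N for N identical incoherent sources.
L_total = 88 + 10·log₁₀(7) = 88 + 8.451 = 96.45 dB SPL.

96 dB SPL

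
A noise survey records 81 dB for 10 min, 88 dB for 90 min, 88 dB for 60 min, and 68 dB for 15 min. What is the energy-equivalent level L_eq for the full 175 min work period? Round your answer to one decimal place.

87.4 dB

Weight each interval's intensity by its duration and average over T = 175 min:
Σ tᵢ·10^(Lᵢ/10) = 10·10^(81/10) + 90·10^(88/10) + 60·10^(88/10) + 15·10^(68/10) = 9.600e+10.
L_eq = 10·log₁₀(9.600e+10/175) = 87.39 dB.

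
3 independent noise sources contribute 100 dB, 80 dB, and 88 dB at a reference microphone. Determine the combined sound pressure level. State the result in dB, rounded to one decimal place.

100.3 dB

For uncorrelated sources the intensities add, so convert each level to linear form, sum, and take 10·log₁₀ of the total.
Σ 10^(L/10) = 10^(100/10) + 10^(80/10) + 10^(88/10) = 1.073e+10.
L_total = 10·log₁₀(1.073e+10) = 100.31 dB.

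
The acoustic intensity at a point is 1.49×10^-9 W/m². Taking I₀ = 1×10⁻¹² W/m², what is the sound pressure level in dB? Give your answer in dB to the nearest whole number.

32 dB

L = 10·log₁₀(I/I₀) = 10·log₁₀(1.49×10^-9/10⁻¹²) = 10·log₁₀(1.49×10^3).
L = 10·(0.1732 + 3) = 31.73 dB.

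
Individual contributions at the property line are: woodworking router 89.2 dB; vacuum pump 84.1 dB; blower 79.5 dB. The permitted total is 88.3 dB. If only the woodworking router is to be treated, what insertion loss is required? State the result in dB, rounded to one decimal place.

Fixed contribution from the other sources: Σ 10^(L/10) = 10^(84.1/10) + 10^(79.5/10) = 3.462e+08 (85.39 dB).
The limit corresponds to 10^(88.3/10) = 6.761e+08; subtracting the fixed part leaves 3.299e+08 for the woodworking router, i.e. 85.18 dB.
Required insertion loss = 89.2 − 85.18 = 4.02 dB.

4.0 dB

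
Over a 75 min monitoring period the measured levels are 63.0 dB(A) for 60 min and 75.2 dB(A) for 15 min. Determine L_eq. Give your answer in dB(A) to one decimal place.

69.1 dB(A)

Weight each interval's intensity by its duration and average over T = 75 min:
Σ tᵢ·10^(Lᵢ/10) = 60·10^(63.0/10) + 15·10^(75.2/10) = 6.164e+08.
L_eq = 10·log₁₀(6.164e+08/75) = 69.15 dB(A).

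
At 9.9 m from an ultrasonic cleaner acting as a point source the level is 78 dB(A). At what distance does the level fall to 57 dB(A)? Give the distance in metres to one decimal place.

111.1 m

For a point source L₁ − L₂ = 20·log₁₀(r₂/r₁), so r₂ = r₁·10^((L₁−L₂)/20).
r₂ = 9.9·10^((78−57)/20) = 9.9·10^(21.0/20) = 111.08 m.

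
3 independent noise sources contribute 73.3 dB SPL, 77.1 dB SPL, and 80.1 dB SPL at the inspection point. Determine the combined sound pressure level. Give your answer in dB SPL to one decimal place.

82.4 dB SPL

For uncorrelated sources the intensities add, so convert each level to linear form, sum, and take 10·log₁₀ of the total.
Σ 10^(L/10) = 10^(73.3/10) + 10^(77.1/10) + 10^(80.1/10) = 1.750e+08.
L_total = 10·log₁₀(1.750e+08) = 82.43 dB SPL.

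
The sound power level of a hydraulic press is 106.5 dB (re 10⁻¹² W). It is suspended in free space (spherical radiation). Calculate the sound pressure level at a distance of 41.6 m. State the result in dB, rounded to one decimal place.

The power spreads over a sphere of area 4π·r², so L_p = L_w − 10·log₁₀(4π·r²).
4π·r² = 2.175e+04 m², 10·log₁₀ of that is 43.374 dB.
L_p = 106.5 − 43.374 = 63.13 dB.

63.1 dB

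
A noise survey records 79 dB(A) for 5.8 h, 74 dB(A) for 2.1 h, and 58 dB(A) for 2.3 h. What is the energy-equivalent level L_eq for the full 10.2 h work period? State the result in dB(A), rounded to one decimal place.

77.0 dB(A)

L_eq = 10·log₁₀[(1/T)·Σ tᵢ·10^(Lᵢ/10)] with T = 10.2 h.
Σ tᵢ·10^(Lᵢ/10) = 5.8·10^(79/10) + 2.1·10^(74/10) + 2.3·10^(58/10) = 5.149e+08.
L_eq = 10·log₁₀(5.149e+08/10.2) = 77.03 dB(A).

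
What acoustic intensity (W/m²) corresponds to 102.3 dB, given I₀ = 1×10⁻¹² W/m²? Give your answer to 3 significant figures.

I/I₀ = 10^(102.3/10) = 1.698e+10, so I = 1.698e+10 × 10⁻¹² W/m².

0.0170 W/m²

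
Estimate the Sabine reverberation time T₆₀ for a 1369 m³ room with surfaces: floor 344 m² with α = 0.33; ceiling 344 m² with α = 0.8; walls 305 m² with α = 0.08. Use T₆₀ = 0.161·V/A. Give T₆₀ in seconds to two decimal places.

A = Σ Sᵢαᵢ = 344·0.33 + 344·0.8 + 305·0.08 = 413.12 m².
T₆₀ = 0.161 × 1369 / 413.12 = 0.534 s.

0.53 s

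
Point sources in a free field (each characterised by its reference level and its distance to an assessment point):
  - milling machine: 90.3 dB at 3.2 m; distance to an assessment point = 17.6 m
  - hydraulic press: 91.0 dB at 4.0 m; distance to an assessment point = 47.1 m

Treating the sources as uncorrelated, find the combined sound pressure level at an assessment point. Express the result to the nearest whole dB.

First find each source's level at the receiver (point-source: −20·log₁₀(r/r_ref)), then combine on an intensity basis.
milling machine: 90.3 − 20·log₁₀(17.6/3.2) = 90.3 − 14.81 = 75.49 dB.
hydraulic press: 91.0 − 20·log₁₀(47.1/4.0) = 91.0 − 21.42 = 69.58 dB.
Σ 10^(L/10) = 4.450e+07 → L_total = 10·log₁₀(4.450e+07) = 76.48 dB.

76 dB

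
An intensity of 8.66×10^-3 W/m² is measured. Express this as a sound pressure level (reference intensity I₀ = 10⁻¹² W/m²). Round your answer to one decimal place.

99.4 dB

I/I₀ = 8.66×10^-3/10⁻¹² = 8.66×10^9, and L = 10·log₁₀(I/I₀).
L = 10·(0.9375 + 9) = 99.38 dB.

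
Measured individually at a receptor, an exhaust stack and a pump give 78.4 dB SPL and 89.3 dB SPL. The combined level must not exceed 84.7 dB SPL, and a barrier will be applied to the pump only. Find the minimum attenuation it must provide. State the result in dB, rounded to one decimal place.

5.8 dB

Everything except the pump sums to 10^(78.4/10) = 6.918e+07 in linear terms, 78.40 dB SPL.
The limit corresponds to 10^(84.7/10) = 2.951e+08; subtracting the fixed part leaves 2.259e+08 for the pump, i.e. 83.54 dB SPL.
So the pump must be reduced from 89.3 to 83.54 dB SPL: IL = 5.76 dB.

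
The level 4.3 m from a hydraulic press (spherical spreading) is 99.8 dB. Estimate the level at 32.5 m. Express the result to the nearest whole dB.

For a point source, L₂ = L₁ − 20·log₁₀(r₂/r₁).
L₂ = 99.8 − 20·log₁₀(32.5/4.3) = 99.8 − 17.568 = 82.23 dB.

82 dB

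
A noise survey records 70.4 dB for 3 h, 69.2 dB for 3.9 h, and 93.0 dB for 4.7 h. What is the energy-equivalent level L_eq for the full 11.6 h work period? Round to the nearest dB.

L_eq = 10·log₁₀[(1/T)·Σ tᵢ·10^(Lᵢ/10)] with T = 11.6 h.
Σ tᵢ·10^(Lᵢ/10) = 3·10^(70.4/10) + 3.9·10^(69.2/10) + 4.7·10^(93.0/10) = 9.443e+09.
L_eq = 10·log₁₀(9.443e+09/11.6) = 89.11 dB.

89 dB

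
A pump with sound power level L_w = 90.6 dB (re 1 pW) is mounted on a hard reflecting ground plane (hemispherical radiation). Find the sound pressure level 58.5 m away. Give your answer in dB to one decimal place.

L_p = L_w − 10·log₁₀(2π·r²) with r = 58.5 m.
2π·r² = 2.15e+04 m², 10·log₁₀ of that is 43.325 dB.
L_p = 90.6 − 43.325 = 47.28 dB.

47.3 dB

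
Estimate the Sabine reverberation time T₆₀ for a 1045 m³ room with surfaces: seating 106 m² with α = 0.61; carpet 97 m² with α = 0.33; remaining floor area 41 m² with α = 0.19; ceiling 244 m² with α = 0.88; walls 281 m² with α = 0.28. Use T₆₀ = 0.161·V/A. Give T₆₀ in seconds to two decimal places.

0.42 s

A = Σ Sᵢαᵢ = 106·0.61 + 97·0.33 + 41·0.19 + 244·0.88 + 281·0.28 = 397.86 m².
T₆₀ = 0.161 × 1045 / 397.86 = 0.423 s.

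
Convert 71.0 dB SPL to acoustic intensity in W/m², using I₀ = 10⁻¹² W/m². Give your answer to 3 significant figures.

1.26e-05 W/m²

I = I₀·10^(L/10) = 10⁻¹² × 10^(71.0/10) = 10^(-4.900).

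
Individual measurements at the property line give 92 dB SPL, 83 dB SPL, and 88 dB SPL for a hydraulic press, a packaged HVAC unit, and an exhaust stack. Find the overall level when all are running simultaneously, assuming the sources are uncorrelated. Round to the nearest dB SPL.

For uncorrelated sources the intensities add, so convert each level to linear form, sum, and take 10·log₁₀ of the total.
Σ 10^(L/10) = 10^(92/10) + 10^(83/10) + 10^(88/10) = 2.415e+09.
L_total = 10·log₁₀(2.415e+09) = 93.83 dB SPL.

94 dB SPL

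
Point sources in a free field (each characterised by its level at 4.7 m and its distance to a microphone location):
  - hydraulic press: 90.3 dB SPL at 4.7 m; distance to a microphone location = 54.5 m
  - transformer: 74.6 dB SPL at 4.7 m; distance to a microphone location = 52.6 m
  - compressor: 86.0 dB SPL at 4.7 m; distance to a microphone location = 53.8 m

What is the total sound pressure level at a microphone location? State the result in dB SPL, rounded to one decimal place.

70.5 dB SPL

Apply inverse-square spreading to bring every level to the receiver, then sum 10^(L/10).
hydraulic press: 90.3 − 20·log₁₀(54.5/4.7) = 90.3 − 21.29 = 69.01 dB SPL.
transformer: 74.6 − 20·log₁₀(52.6/4.7) = 74.6 − 20.98 = 53.62 dB SPL.
compressor: 86.0 − 20·log₁₀(53.8/4.7) = 86.0 − 21.17 = 64.83 dB SPL.
Σ 10^(L/10) = 1.124e+07 → L_total = 10·log₁₀(1.124e+07) = 70.51 dB SPL.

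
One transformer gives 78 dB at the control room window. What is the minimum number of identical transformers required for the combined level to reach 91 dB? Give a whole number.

20

The shortfall is 91 − 78 = 13.0 dB, and N units add 10·log₁₀ N, so need 10·log₁₀ N ≥ 13.0.
N ≥ 10^(13.0/10) = 19.953, so N = 20.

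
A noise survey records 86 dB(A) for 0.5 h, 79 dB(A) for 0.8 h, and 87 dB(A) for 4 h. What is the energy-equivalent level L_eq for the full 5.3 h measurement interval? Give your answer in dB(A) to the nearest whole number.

86 dB(A)

The energy average is taken in the linear domain: L_eq = 10·log₁₀[(Σ tᵢ·10^(Lᵢ/10))/T], T = 5.3 h.
Σ tᵢ·10^(Lᵢ/10) = 0.5·10^(86/10) + 0.8·10^(79/10) + 4·10^(87/10) = 2.267e+09.
L_eq = 10·log₁₀(2.267e+09/5.3) = 86.31 dB(A).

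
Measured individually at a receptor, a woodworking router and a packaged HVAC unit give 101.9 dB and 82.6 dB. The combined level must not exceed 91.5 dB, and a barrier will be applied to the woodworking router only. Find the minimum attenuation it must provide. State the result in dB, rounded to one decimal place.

Fixed contribution from the other source: Σ 10^(L/10) = 10^(82.6/10) = 1.820e+08 (82.60 dB).
To meet 91.5 dB overall, the treated woodworking router may contribute at most 10^(91.5/10) − 1.820e+08 = 1.231e+09, i.e. 90.90 dB.
Required insertion loss = 101.9 − 90.90 = 11.00 dB.

11.0 dB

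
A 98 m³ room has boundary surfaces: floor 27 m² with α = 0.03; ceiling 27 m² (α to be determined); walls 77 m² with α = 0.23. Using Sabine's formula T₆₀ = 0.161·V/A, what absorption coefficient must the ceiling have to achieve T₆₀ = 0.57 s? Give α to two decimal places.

A = 0.161·V/T₆₀ = 0.161·98/0.57 = 27.68 m² sabins.
Absorption from the other surfaces = 27·0.03 + 77·0.23 = 18.52 m², so the ceiling must supply 9.16 m² over 27 m².
α = 9.16/27 = 0.339.

0.34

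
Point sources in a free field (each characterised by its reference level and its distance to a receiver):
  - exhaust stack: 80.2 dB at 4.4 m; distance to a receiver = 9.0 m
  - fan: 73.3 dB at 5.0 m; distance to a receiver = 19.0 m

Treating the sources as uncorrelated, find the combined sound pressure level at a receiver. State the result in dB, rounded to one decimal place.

74.2 dB

Propagate each source to the receiver with L = L_ref − 20·log₁₀(r/r_ref), then add intensities.
exhaust stack: 80.2 − 20·log₁₀(9.0/4.4) = 80.2 − 6.22 = 73.98 dB.
fan: 73.3 − 20·log₁₀(19.0/5.0) = 73.3 − 11.60 = 61.70 dB.
Σ 10^(L/10) = 2.651e+07 → L_total = 10·log₁₀(2.651e+07) = 74.23 dB.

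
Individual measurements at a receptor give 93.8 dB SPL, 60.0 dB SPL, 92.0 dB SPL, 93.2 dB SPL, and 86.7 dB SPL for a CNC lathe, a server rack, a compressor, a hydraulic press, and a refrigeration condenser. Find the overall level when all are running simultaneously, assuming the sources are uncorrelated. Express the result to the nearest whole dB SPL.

Incoherent sources combine by intensity addition: L_total = 10·log₁₀(Σ 10^(L_i/10)).
Σ 10^(L/10) = 10^(93.8/10) + 10^(60.0/10) + 10^(92.0/10) + 10^(93.2/10) + 10^(86.7/10) = 6.542e+09.
L_total = 10·log₁₀(6.542e+09) = 98.16 dB SPL.

98 dB SPL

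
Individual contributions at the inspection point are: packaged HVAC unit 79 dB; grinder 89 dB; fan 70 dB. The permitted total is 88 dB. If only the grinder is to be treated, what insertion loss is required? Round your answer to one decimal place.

1.7 dB

Fixed contribution from the other sources: Σ 10^(L/10) = 10^(79/10) + 10^(70/10) = 8.943e+07 (79.51 dB).
The limit corresponds to 10^(88/10) = 6.310e+08; subtracting the fixed part leaves 5.415e+08 for the grinder, i.e. 87.34 dB.
Required insertion loss = 89 − 87.34 = 1.66 dB.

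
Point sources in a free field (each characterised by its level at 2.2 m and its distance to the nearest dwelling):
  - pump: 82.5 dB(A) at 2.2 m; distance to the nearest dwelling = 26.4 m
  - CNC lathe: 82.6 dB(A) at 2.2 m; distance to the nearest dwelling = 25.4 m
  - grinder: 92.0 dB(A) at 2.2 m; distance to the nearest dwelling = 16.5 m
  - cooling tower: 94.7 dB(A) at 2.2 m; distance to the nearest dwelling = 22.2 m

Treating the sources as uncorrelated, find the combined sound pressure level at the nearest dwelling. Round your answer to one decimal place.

77.8 dB(A)

First find each source's level at the receiver (point-source: −20·log₁₀(r/r_ref)), then combine on an intensity basis.
pump: 82.5 − 20·log₁₀(26.4/2.2) = 82.5 − 21.58 = 60.92 dB(A).
CNC lathe: 82.6 − 20·log₁₀(25.4/2.2) = 82.6 − 21.25 = 61.35 dB(A).
grinder: 92.0 − 20·log₁₀(16.5/2.2) = 92.0 − 17.50 = 74.50 dB(A).
cooling tower: 94.7 − 20·log₁₀(22.2/2.2) = 94.7 − 20.08 = 74.62 dB(A).
Σ 10^(L/10) = 5.976e+07 → L_total = 10·log₁₀(5.976e+07) = 77.76 dB(A).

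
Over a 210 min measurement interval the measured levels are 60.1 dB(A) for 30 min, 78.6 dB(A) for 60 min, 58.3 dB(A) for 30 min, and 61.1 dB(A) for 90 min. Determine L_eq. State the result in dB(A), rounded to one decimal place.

73.3 dB(A)

The energy average is taken in the linear domain: L_eq = 10·log₁₀[(Σ tᵢ·10^(Lᵢ/10))/T], T = 210 min.
Σ tᵢ·10^(Lᵢ/10) = 30·10^(60.1/10) + 60·10^(78.6/10) + 30·10^(58.3/10) + 90·10^(61.1/10) = 4.514e+09.
L_eq = 10·log₁₀(4.514e+09/210) = 73.32 dB(A).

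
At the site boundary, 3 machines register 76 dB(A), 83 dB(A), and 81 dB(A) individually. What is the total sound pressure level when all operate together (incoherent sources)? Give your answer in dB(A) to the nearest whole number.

Incoherent sources combine by intensity addition: L_total = 10·log₁₀(Σ 10^(L_i/10)).
Σ 10^(L/10) = 10^(76/10) + 10^(83/10) + 10^(81/10) = 3.652e+08.
L_total = 10·log₁₀(3.652e+08) = 85.63 dB(A).

86 dB(A)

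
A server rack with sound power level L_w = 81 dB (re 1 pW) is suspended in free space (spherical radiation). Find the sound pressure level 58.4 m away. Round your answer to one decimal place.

Free-field spherical radiation: L_p = L_w − 10·log₁₀(4π·r²), r = 58.4 m.
4π·r² = 4.286e+04 m², 10·log₁₀ of that is 46.320 dB.
L_p = 81 − 46.320 = 34.68 dB.

34.7 dB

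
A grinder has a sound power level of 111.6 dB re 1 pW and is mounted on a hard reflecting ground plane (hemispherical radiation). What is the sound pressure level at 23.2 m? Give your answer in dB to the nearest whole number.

L_p = L_w − 10·log₁₀(2π·r²) with r = 23.2 m.
2π·r² = 3382 m², 10·log₁₀ of that is 35.292 dB.
L_p = 111.6 − 35.292 = 76.31 dB.

76 dB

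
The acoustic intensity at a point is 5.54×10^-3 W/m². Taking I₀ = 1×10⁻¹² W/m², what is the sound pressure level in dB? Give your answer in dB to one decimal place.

L = 10·log₁₀(I/I₀) = 10·log₁₀(5.54×10^-3/10⁻¹²) = 10·log₁₀(5.54×10^9).
L = 10·(0.7435 + 9) = 97.44 dB.

97.4 dB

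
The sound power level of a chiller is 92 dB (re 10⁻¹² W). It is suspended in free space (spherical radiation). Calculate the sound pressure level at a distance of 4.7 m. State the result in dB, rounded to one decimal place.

Free-field spherical radiation: L_p = L_w − 10·log₁₀(4π·r²), r = 4.7 m.
4π·r² = 277.6 m², 10·log₁₀ of that is 24.434 dB.
L_p = 92 − 24.434 = 67.57 dB.

67.6 dB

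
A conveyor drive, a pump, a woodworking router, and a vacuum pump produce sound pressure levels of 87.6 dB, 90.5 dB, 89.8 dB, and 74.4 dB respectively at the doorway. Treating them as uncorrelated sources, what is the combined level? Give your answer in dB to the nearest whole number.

94 dB

Incoherent sources combine by intensity addition: L_total = 10·log₁₀(Σ 10^(L_i/10)).
Σ 10^(L/10) = 10^(87.6/10) + 10^(90.5/10) + 10^(89.8/10) + 10^(74.4/10) = 2.680e+09.
L_total = 10·log₁₀(2.680e+09) = 94.28 dB.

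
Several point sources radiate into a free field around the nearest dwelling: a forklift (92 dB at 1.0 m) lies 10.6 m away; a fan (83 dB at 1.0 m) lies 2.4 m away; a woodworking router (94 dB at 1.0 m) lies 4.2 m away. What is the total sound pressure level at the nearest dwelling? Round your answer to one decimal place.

First find each source's level at the receiver (point-source: −20·log₁₀(r/r_ref)), then combine on an intensity basis.
forklift: 92 − 20·log₁₀(10.6/1.0) = 92 − 20.51 = 71.49 dB.
fan: 83 − 20·log₁₀(2.4/1.0) = 83 − 7.60 = 75.40 dB.
woodworking router: 94 − 20·log₁₀(4.2/1.0) = 94 − 12.46 = 81.54 dB.
Σ 10^(L/10) = 1.911e+08 → L_total = 10·log₁₀(1.911e+08) = 82.81 dB.

82.8 dB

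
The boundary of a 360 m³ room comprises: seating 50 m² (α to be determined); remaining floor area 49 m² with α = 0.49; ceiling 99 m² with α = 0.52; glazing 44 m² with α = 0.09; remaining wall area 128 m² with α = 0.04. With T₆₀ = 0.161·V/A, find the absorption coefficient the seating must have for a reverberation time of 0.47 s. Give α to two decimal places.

0.77

Required total absorption A = 0.161·360/0.47 = 123.32 m².
Absorption from the other surfaces = 49·0.49 + 99·0.52 + 44·0.09 + 128·0.04 = 84.57 m², so the seating must supply 38.75 m² over 50 m².
α = 38.75/50 = 0.775.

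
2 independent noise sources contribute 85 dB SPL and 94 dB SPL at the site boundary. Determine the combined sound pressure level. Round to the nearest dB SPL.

95 dB SPL

Incoherent sources combine by intensity addition: L_total = 10·log₁₀(Σ 10^(L_i/10)).
Σ 10^(L/10) = 10^(85/10) + 10^(94/10) = 2.828e+09.
L_total = 10·log₁₀(2.828e+09) = 94.51 dB SPL.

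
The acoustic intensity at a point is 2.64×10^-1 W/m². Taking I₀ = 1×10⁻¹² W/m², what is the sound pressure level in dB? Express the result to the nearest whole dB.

114 dB

L = 10·log₁₀(I/I₀) = 10·log₁₀(2.64×10^-1/10⁻¹²) = 10·log₁₀(2.64×10^11).
L = 10·(0.4216 + 11) = 114.22 dB.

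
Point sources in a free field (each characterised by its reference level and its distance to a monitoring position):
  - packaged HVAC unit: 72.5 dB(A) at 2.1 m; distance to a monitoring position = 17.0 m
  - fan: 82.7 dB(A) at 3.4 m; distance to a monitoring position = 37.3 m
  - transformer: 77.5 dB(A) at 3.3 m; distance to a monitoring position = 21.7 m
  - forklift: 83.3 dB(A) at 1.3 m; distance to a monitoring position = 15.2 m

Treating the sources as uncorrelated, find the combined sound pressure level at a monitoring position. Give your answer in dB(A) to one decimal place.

First find each source's level at the receiver (point-source: −20·log₁₀(r/r_ref)), then combine on an intensity basis.
packaged HVAC unit: 72.5 − 20·log₁₀(17.0/2.1) = 72.5 − 18.16 = 54.34 dB(A).
fan: 82.7 − 20·log₁₀(37.3/3.4) = 82.7 − 20.80 = 61.90 dB(A).
transformer: 77.5 − 20·log₁₀(21.7/3.3) = 77.5 − 16.36 = 61.14 dB(A).
forklift: 83.3 − 20·log₁₀(15.2/1.3) = 83.3 − 21.36 = 61.94 dB(A).
Σ 10^(L/10) = 4.683e+06 → L_total = 10·log₁₀(4.683e+06) = 66.71 dB(A).

66.7 dB(A)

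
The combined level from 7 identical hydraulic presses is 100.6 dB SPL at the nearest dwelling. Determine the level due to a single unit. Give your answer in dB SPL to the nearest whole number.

7 equal contributions raise the level by 10·log₁₀ 7 = 8.451 dB, so each unit alone gives 100.6 − 8.451.

92 dB SPL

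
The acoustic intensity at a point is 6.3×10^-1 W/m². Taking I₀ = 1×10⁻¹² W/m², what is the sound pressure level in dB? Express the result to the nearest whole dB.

Dividing by I₀ shifts the exponent by 12: I/I₀ = 6.3×10^11.
L = 10·(0.7993 + 11) = 117.99 dB.

118 dB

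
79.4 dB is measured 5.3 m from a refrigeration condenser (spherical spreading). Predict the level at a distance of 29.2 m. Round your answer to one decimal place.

Spherical spreading from a point source gives a 20·log₁₀(r₂/r₁) drop.
L₂ = 79.4 − 20·log₁₀(29.2/5.3) = 79.4 − 14.822 = 64.58 dB.

64.6 dB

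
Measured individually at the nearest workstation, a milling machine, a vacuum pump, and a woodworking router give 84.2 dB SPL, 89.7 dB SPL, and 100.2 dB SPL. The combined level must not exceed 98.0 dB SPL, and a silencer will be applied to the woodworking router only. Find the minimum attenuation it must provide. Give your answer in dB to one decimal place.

Everything except the woodworking router sums to 10^(84.2/10) + 10^(89.7/10) = 1.196e+09 in linear terms, 90.78 dB SPL.
The limit corresponds to 10^(98.0/10) = 6.310e+09; subtracting the fixed part leaves 5.113e+09 for the woodworking router, i.e. 97.09 dB SPL.
So the woodworking router must be reduced from 100.2 to 97.09 dB SPL: IL = 3.11 dB.

3.1 dB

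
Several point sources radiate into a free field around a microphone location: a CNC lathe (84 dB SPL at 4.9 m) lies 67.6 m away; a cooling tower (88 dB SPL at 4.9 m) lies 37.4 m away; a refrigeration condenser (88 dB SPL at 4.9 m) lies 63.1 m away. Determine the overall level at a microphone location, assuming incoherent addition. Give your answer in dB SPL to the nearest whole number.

First find each source's level at the receiver (point-source: −20·log₁₀(r/r_ref)), then combine on an intensity basis.
CNC lathe: 84 − 20·log₁₀(67.6/4.9) = 84 − 22.80 = 61.20 dB SPL.
cooling tower: 88 − 20·log₁₀(37.4/4.9) = 88 − 17.65 = 70.35 dB SPL.
refrigeration condenser: 88 − 20·log₁₀(63.1/4.9) = 88 − 22.20 = 65.80 dB SPL.
Σ 10^(L/10) = 1.596e+07 → L_total = 10·log₁₀(1.596e+07) = 72.03 dB SPL.

72 dB SPL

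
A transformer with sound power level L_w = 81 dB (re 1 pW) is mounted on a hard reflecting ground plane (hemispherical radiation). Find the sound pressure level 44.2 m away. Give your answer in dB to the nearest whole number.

40 dB

The power spreads over a hemisphere of area 2π·r², so L_p = L_w − 10·log₁₀(2π·r²).
2π·r² = 1.228e+04 m², 10·log₁₀ of that is 40.890 dB.
L_p = 81 − 40.890 = 40.11 dB.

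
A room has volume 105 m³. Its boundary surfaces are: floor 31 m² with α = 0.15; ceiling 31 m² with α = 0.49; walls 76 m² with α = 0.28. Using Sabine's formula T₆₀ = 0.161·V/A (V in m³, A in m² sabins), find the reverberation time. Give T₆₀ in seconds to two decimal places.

0.41 s

A = Σ Sᵢαᵢ = 31·0.15 + 31·0.49 + 76·0.28 = 41.12 m².
T₆₀ = 0.161·V/A = 0.161·105/41.12 = 0.411 s.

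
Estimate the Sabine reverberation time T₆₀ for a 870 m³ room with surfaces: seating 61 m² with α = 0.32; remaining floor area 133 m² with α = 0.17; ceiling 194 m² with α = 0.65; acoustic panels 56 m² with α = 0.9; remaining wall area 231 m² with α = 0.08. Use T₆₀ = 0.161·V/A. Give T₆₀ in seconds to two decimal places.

0.59 s

Total absorption A = 61·0.32 + 133·0.17 + 194·0.65 + 56·0.9 + 231·0.08 = 237.11 m² sabins.
T₆₀ = 0.161 × 870 / 237.11 = 0.591 s.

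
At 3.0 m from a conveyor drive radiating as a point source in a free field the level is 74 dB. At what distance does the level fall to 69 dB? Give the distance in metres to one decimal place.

Point-source spreading drops the level by 20·log₁₀(r₂/r₁); inverting, r₂/r₁ = 10^(ΔL/20).
r₂ = 3.0·10^((74−69)/20) = 3.0·10^(5.0/20) = 5.33 m.

5.3 m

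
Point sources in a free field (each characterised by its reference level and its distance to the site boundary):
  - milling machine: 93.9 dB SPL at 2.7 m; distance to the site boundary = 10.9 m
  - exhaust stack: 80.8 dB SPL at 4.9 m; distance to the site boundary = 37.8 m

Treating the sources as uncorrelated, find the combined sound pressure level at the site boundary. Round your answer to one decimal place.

81.8 dB SPL

Propagate each source to the receiver with L = L_ref − 20·log₁₀(r/r_ref), then add intensities.
milling machine: 93.9 − 20·log₁₀(10.9/2.7) = 93.9 − 12.12 = 81.78 dB SPL.
exhaust stack: 80.8 − 20·log₁₀(37.8/4.9) = 80.8 − 17.75 = 63.05 dB SPL.
Σ 10^(L/10) = 1.526e+08 → L_total = 10·log₁₀(1.526e+08) = 81.84 dB SPL.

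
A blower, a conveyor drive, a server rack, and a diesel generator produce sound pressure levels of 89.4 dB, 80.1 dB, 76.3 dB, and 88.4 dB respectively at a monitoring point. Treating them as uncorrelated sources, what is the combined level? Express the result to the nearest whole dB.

For uncorrelated sources the intensities add, so convert each level to linear form, sum, and take 10·log₁₀ of the total.
Σ 10^(L/10) = 10^(89.4/10) + 10^(80.1/10) + 10^(76.3/10) + 10^(88.4/10) = 1.708e+09.
L_total = 10·log₁₀(1.708e+09) = 92.32 dB.

92 dB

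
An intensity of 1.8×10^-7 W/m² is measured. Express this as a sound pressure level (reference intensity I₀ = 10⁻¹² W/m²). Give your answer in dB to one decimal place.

52.6 dB

Dividing by I₀ shifts the exponent by 12: I/I₀ = 1.8×10^5.
L = 10·(0.2553 + 5) = 52.55 dB.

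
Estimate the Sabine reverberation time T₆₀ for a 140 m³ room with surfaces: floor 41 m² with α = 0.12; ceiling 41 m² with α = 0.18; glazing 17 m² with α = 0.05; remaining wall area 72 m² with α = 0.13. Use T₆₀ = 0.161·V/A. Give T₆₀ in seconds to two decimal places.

1.00 s

Total absorption A = 41·0.12 + 41·0.18 + 17·0.05 + 72·0.13 = 22.51 m² sabins.
T₆₀ = 0.161·V/A = 0.161·140/22.51 = 1.001 s.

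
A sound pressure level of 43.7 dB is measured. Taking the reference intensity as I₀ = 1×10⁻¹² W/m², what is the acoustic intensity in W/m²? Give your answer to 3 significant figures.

I/I₀ = 10^(43.7/10) = 2.344e+04, so I = 2.344e+04 × 10⁻¹² W/m².

2.34e-08 W/m²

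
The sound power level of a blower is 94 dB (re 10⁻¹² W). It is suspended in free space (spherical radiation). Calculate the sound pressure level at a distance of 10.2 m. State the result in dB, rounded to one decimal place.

62.8 dB

L_p = L_w − 10·log₁₀(4π·r²) with r = 10.2 m.
4π·r² = 1307 m², 10·log₁₀ of that is 31.164 dB.
L_p = 94 − 31.164 = 62.84 dB.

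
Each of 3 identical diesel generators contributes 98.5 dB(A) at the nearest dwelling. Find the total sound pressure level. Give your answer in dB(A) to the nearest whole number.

103 dB(A)

With 3 equal, uncorrelated contributions the intensity is 3× that of one unit, giving a rise of 10·log₁₀ 3.
L_total = 98.5 + 10·log₁₀(3) = 98.5 + 4.771 = 103.27 dB(A).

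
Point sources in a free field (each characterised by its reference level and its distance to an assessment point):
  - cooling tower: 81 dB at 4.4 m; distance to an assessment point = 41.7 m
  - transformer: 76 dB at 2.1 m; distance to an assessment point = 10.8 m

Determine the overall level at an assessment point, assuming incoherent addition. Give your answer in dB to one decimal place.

64.6 dB

First find each source's level at the receiver (point-source: −20·log₁₀(r/r_ref)), then combine on an intensity basis.
cooling tower: 81 − 20·log₁₀(41.7/4.4) = 81 − 19.53 = 61.47 dB.
transformer: 76 − 20·log₁₀(10.8/2.1) = 76 − 14.22 = 61.78 dB.
Σ 10^(L/10) = 2.907e+06 → L_total = 10·log₁₀(2.907e+06) = 64.63 dB.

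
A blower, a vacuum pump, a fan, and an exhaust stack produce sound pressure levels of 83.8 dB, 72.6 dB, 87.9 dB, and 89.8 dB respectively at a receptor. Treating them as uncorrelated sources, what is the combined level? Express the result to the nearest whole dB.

For uncorrelated sources the intensities add, so convert each level to linear form, sum, and take 10·log₁₀ of the total.
Σ 10^(L/10) = 10^(83.8/10) + 10^(72.6/10) + 10^(87.9/10) + 10^(89.8/10) = 1.830e+09.
L_total = 10·log₁₀(1.830e+09) = 92.62 dB.

93 dB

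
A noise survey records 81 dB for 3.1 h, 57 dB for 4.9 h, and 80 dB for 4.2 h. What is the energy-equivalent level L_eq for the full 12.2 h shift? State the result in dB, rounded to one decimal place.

78.2 dB

The energy average is taken in the linear domain: L_eq = 10·log₁₀[(Σ tᵢ·10^(Lᵢ/10))/T], T = 12.2 h.
Σ tᵢ·10^(Lᵢ/10) = 3.1·10^(81/10) + 4.9·10^(57/10) + 4.2·10^(80/10) = 8.127e+08.
L_eq = 10·log₁₀(8.127e+08/12.2) = 78.24 dB.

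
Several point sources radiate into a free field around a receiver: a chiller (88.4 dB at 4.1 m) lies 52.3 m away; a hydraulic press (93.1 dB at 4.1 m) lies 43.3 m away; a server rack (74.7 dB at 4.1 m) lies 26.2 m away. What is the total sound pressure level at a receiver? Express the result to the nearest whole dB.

74 dB

Apply inverse-square spreading to bring every level to the receiver, then sum 10^(L/10).
chiller: 88.4 − 20·log₁₀(52.3/4.1) = 88.4 − 22.11 = 66.29 dB.
hydraulic press: 93.1 − 20·log₁₀(43.3/4.1) = 93.1 − 20.47 = 72.63 dB.
server rack: 74.7 − 20·log₁₀(26.2/4.1) = 74.7 − 16.11 = 58.59 dB.
Σ 10^(L/10) = 2.328e+07 → L_total = 10·log₁₀(2.328e+07) = 73.67 dB.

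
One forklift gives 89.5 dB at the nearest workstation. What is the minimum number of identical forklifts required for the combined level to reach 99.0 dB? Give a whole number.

9

Need L₁ + 10·log₁₀ N ≥ 99.0, i.e. log₁₀ N ≥ 0.95.
N ≥ 10^(9.5/10) = 8.913, so N = 9.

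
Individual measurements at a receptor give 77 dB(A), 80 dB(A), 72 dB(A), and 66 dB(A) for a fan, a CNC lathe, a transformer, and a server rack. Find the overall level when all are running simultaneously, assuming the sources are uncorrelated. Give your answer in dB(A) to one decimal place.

For uncorrelated sources the intensities add, so convert each level to linear form, sum, and take 10·log₁₀ of the total.
Σ 10^(L/10) = 10^(77/10) + 10^(80/10) + 10^(72/10) + 10^(66/10) = 1.699e+08.
L_total = 10·log₁₀(1.699e+08) = 82.30 dB(A).

82.3 dB(A)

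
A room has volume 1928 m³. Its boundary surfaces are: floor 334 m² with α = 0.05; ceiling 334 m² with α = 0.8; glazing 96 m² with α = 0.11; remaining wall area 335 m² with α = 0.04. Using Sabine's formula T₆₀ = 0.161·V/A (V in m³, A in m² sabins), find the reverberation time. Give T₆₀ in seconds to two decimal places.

Summing Sᵢαᵢ: 334·0.05 + 334·0.8 + 96·0.11 + 335·0.04 = 307.86 m².
T₆₀ = 0.161·V/A = 0.161·1928/307.86 = 1.008 s.

1.01 s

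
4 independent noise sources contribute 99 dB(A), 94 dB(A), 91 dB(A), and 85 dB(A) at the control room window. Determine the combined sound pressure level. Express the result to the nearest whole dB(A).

101 dB(A)

Incoherent sources combine by intensity addition: L_total = 10·log₁₀(Σ 10^(L_i/10)).
Σ 10^(L/10) = 10^(99/10) + 10^(94/10) + 10^(91/10) + 10^(85/10) = 1.203e+10.
L_total = 10·log₁₀(1.203e+10) = 100.80 dB(A).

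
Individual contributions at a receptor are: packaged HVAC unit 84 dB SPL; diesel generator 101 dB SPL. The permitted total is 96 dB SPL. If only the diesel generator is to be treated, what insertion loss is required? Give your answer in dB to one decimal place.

5.3 dB

The untreated sources together contribute 10^(84/10) = 2.512e+08, i.e. 84.00 dB SPL.
To meet 96 dB SPL overall, the treated diesel generator may contribute at most 10^(96/10) − 2.512e+08 = 3.730e+09, i.e. 95.72 dB SPL.
So the diesel generator must be reduced from 101 to 95.72 dB SPL: IL = 5.28 dB.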